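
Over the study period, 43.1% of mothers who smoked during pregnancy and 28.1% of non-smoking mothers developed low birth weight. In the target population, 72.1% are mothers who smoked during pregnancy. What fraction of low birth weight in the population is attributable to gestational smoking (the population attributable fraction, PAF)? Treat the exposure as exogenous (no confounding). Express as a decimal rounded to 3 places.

p₁ = 0.431, p₀ = 0.281.
Overall risk P(Y=1) = π·p₁ + (1−π)·p₀ = 0.721×0.431 + 0.279×0.281 = 0.38915.
Under exogeneity, PAF = [P(Y=1) − p₀] / P(Y=1).
PAF = (0.38915 − 0.281) / 0.38915 ≈ 0.2779

PAF ≈ 0.278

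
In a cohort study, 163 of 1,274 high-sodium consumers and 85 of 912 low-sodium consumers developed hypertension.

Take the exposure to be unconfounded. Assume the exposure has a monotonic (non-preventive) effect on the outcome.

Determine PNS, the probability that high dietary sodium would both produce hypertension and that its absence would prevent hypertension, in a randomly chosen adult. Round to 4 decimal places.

PNS ≈ 0.0347

p₁ = P(outcome | exposed) = 163/1274 = 0.12794
p₀ = P(outcome | unexposed) = 85/912 = 0.093202
Under exogeneity and monotonicity, PNS = p₁ − p₀.
PNS = 0.12794 − 0.093202 = 0.034742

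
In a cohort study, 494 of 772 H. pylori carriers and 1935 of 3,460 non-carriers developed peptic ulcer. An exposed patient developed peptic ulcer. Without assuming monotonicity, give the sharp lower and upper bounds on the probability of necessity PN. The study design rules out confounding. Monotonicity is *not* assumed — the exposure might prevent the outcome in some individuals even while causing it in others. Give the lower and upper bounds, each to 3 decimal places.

p₁ = P(outcome | exposed) = 494/772 = 0.6399
p₀ = P(outcome | unexposed) = 1935/3460 = 0.55925
Under exogeneity alone the bounds on PN are max{0,(p₁−p₀)/p₁} ≤ PN ≤ min{1,(1−p₀)/p₁}.
  lower = (p₁ − p₀)/p₁ = 0.080648 / 0.6399 ≈ 0.1260
  upper = min{1, (1 − p₀)/p₁} = 0.44075 / 0.6399 ≈ 0.6888

0.126 ≤ PN ≤ 0.689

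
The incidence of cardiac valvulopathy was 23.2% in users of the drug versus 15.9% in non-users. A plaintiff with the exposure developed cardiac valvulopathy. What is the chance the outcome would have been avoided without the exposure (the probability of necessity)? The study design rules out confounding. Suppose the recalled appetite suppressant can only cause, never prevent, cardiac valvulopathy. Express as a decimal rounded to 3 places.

p₁ = 0.232, p₀ = 0.159.
Under exogeneity and monotonicity, PN = (p₁ − p₀) / p₁.
PN = (0.232 − 0.159) / 0.232 = 0.073 / 0.232 ≈ 0.3147

PN ≈ 0.315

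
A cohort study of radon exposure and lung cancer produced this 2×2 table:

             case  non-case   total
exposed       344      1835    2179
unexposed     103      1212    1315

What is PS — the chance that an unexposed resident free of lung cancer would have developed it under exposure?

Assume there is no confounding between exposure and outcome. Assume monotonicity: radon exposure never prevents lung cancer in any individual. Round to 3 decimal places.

PS ≈ 0.086

p₁ = P(outcome | exposed) = 344/2179 = 0.15787
p₀ = P(outcome | unexposed) = 103/1315 = 0.078327
Under exogeneity and monotonicity, PS = (p₁ − p₀)/(1 − p₀).
PS = (0.15787 − 0.078327) / 0.92167 ≈ 0.0863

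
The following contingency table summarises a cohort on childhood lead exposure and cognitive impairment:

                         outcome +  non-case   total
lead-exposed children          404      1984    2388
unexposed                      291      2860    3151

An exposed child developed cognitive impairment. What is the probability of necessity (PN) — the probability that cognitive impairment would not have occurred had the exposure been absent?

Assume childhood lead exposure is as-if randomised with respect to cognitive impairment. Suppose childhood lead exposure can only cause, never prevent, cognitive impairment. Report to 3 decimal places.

PN ≈ 0.454

p₁ = P(outcome | exposed) = 404/2388 = 0.16918
p₀ = P(outcome | unexposed) = 291/3151 = 0.092352
Under exogeneity and monotonicity, PN = (p₁ − p₀)/p₁.
PN = (0.16918 − 0.092352) / 0.16918 ≈ 0.4541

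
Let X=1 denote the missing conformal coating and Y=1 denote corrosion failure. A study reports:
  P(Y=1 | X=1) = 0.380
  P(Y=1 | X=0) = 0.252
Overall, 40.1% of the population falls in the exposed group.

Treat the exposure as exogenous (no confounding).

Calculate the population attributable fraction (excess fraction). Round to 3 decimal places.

Let p₁ = 0.38, p₀ = 0.252.
Overall risk P(Y=1) = π·p₁ + (1−π)·p₀ = 0.401×0.38 + 0.599×0.252 = 0.30333.
Under exogeneity, PAF = [P(Y=1) − p₀] / P(Y=1).
PAF = (0.30333 − 0.252) / 0.30333 ≈ 0.1692

PAF ≈ 0.169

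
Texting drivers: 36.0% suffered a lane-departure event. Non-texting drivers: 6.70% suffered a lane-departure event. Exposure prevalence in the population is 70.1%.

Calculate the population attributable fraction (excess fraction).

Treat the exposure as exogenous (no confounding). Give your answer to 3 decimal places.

PAF ≈ 0.754

p₁ = 0.36, p₀ = 0.067.
Overall risk P(Y=1) = π·p₁ + (1−π)·p₀ = 0.701×0.36 + 0.299×0.067 = 0.27239.
Under exogeneity, PAF = [P(Y=1) − p₀] / P(Y=1).
PAF = (0.27239 − 0.067) / 0.27239 ≈ 0.7540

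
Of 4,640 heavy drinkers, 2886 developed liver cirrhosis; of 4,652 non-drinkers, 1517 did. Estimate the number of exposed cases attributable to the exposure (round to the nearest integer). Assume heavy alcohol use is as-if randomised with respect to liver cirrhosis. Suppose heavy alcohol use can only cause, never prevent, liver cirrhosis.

p₁ = P(outcome | exposed) = 2886/4640 = 0.62198
p₀ = P(outcome | unexposed) = 1517/4652 = 0.3261
PN = (p₁ − p₀)/p₁ = (0.62198 − 0.3261) / 0.62198 ≈ 0.47571.
Attributable cases ≈ PN × (exposed cases) = 0.47571 × 2886 ≈ 1372.91.

about 1373 cases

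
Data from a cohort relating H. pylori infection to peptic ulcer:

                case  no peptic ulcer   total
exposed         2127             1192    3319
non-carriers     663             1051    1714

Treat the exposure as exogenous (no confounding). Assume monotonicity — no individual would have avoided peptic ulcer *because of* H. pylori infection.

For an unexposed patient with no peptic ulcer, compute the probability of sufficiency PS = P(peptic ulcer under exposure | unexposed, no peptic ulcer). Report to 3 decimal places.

PS ≈ 0.414

p₁ = P(outcome | exposed) = 2127/3319 = 0.64086
p₀ = P(outcome | unexposed) = 663/1714 = 0.38681
Under exogeneity and monotonicity, PS = (p₁ − p₀) / (1 − p₀).
PS = (0.64086 − 0.38681) / (1 − 0.38681) = 0.25404 / 0.61319 ≈ 0.4143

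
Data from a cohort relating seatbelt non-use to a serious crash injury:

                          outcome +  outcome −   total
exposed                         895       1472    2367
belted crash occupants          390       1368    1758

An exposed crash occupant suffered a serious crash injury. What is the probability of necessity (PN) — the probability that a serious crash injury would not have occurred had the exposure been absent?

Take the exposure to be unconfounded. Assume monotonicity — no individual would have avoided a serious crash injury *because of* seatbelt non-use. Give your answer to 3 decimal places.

p₁ = P(outcome | exposed) = 895/2367 = 0.37812
p₀ = P(outcome | unexposed) = 390/1758 = 0.22184
Under exogeneity and monotonicity, PN = (p₁ − p₀) / p₁.
PN = (0.37812 − 0.22184) / 0.37812 = 0.15627 / 0.37812 ≈ 0.4133

PN ≈ 0.413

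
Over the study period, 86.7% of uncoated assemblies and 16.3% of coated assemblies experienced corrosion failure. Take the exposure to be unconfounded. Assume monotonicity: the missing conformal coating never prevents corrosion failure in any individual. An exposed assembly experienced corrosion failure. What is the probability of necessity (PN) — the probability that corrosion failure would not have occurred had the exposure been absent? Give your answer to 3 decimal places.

PN ≈ 0.812

p₁ = 0.867, p₀ = 0.163.
Under exogeneity and monotonicity, PN = (p₁ − p₀) / p₁.
PN = (0.867 − 0.163) / 0.867 = 0.704 / 0.867 ≈ 0.8120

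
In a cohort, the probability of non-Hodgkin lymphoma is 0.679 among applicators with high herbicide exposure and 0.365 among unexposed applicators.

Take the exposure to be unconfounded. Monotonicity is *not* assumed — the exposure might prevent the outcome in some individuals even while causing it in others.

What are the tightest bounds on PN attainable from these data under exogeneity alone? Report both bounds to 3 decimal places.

0.462 ≤ PN ≤ 0.935

Let p₁ = 0.679, p₀ = 0.365.
Under exogeneity alone the bounds on PN are max{0,(p₁−p₀)/p₁} ≤ PN ≤ min{1,(1−p₀)/p₁}.
  lower = (p₁ − p₀)/p₁ = 0.314 / 0.679 ≈ 0.4624
  upper = min{1, (1 − p₀)/p₁} = 0.635 / 0.679 ≈ 0.9352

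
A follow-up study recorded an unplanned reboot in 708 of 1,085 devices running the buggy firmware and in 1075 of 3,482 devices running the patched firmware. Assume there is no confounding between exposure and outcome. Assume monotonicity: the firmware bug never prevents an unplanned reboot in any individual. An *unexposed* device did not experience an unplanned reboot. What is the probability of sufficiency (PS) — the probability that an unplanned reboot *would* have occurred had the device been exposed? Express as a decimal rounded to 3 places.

PS ≈ 0.497

p₁ = P(outcome | exposed) = 708/1085 = 0.65253
p₀ = P(outcome | unexposed) = 1075/3482 = 0.30873
Under exogeneity and monotonicity, PS = (p₁ − p₀) / (1 − p₀).
PS = (0.65253 − 0.30873) / (1 − 0.30873) = 0.3438 / 0.69127 ≈ 0.4974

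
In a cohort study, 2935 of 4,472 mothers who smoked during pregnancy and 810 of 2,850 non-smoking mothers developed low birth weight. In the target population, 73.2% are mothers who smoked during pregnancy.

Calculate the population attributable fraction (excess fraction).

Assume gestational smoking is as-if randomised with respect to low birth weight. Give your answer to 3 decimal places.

p₁ = P(outcome | exposed) = 2935/4472 = 0.65631
p₀ = P(outcome | unexposed) = 810/2850 = 0.28421
Overall risk P(Y=1) = π·p₁ + (1−π)·p₀ = 0.732×0.65631 + 0.268×0.28421 = 0.55658.
Under exogeneity, PAF = [P(Y=1) − p₀] / P(Y=1).
PAF = (0.55658 − 0.28421) / 0.55658 ≈ 0.4894

PAF ≈ 0.489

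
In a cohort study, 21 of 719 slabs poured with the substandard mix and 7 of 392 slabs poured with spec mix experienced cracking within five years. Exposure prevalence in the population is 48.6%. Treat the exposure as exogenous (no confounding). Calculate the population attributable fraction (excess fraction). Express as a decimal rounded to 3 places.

PAF ≈ 0.236

p₁ = P(outcome | exposed) = 21/719 = 0.029207
p₀ = P(outcome | unexposed) = 7/392 = 0.017857
Overall risk P(Y=1) = π·p₁ + (1−π)·p₀ = 0.486×0.029207 + 0.514×0.017857 = 0.023373.
Under exogeneity, PAF = [P(Y=1) − p₀] / P(Y=1).
PAF = (0.023373 − 0.017857) / 0.023373 ≈ 0.2360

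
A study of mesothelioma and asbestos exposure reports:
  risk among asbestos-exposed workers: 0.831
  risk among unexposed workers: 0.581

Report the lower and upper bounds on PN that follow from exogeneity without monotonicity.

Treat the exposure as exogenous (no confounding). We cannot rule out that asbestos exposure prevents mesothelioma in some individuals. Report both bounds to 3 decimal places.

Let p₁ = 0.831, p₀ = 0.581.
Under exogeneity alone the bounds on PN are max{0,(p₁−p₀)/p₁} ≤ PN ≤ min{1,(1−p₀)/p₁}.
  lower = (p₁ − p₀)/p₁ = 0.25 / 0.831 ≈ 0.3008
  upper = min{1, (1 − p₀)/p₁} = 0.419 / 0.831 ≈ 0.5042

0.301 ≤ PN ≤ 0.504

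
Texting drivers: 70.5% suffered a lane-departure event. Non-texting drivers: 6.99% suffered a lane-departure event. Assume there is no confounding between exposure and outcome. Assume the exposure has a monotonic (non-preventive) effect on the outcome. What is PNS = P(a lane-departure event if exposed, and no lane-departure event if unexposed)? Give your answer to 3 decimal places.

p₁ = 0.705, p₀ = 0.0699.
Under exogeneity and monotonicity, PNS = p₁ − p₀.
PNS = 0.705 − 0.0699 = 0.6351

PNS ≈ 0.635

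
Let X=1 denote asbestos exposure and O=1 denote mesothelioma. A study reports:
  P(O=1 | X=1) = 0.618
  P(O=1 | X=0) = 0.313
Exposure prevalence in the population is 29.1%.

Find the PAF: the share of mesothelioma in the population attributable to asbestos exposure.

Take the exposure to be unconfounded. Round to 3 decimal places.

Let p₁ = 0.618, p₀ = 0.313.
Overall risk P(Y=1) = π·p₁ + (1−π)·p₀ = 0.291×0.618 + 0.709×0.313 = 0.40175.
Under exogeneity, PAF = [P(Y=1) − p₀] / P(Y=1).
PAF = (0.40175 − 0.313) / 0.40175 ≈ 0.2209

PAF ≈ 0.221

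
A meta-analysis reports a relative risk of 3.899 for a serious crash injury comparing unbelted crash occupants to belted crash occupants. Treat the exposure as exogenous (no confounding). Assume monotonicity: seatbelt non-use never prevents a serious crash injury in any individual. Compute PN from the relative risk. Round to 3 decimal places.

Under exogeneity and monotonicity, PN = (RR − 1) / RR = 1 − 1/RR.
PN = (3.899 − 1) / 3.899 = 2.899 / 3.899 ≈ 0.7435

PN ≈ 0.744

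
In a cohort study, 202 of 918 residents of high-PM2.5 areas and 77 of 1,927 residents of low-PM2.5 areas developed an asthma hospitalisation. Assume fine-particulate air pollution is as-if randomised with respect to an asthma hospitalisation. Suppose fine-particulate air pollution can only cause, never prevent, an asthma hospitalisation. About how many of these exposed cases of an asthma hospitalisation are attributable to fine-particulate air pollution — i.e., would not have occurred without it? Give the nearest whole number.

p₁ = P(outcome | exposed) = 202/918 = 0.22004
p₀ = P(outcome | unexposed) = 77/1927 = 0.039958
PN = (p₁ − p₀)/p₁ = (0.22004 − 0.039958) / 0.22004 ≈ 0.81841.
Attributable cases ≈ PN × (exposed cases) = 0.81841 × 202 ≈ 165.32.

about 165 cases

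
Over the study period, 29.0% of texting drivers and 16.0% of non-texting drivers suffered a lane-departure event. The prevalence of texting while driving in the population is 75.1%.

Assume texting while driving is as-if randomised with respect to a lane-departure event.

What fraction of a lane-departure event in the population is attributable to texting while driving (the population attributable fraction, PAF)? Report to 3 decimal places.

PAF ≈ 0.379

p₁ = 0.29, p₀ = 0.16.
Overall risk P(Y=1) = π·p₁ + (1−π)·p₀ = 0.751×0.29 + 0.249×0.16 = 0.25763.
Under exogeneity, PAF = [P(Y=1) − p₀] / P(Y=1).
PAF = (0.25763 − 0.16) / 0.25763 ≈ 0.3790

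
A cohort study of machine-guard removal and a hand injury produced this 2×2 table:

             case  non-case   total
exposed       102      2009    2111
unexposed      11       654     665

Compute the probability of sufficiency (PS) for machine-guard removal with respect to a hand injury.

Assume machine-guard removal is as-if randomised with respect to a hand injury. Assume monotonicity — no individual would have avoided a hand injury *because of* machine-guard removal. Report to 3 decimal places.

p₁ = P(outcome | exposed) = 102/2111 = 0.048318
p₀ = P(outcome | unexposed) = 11/665 = 0.016541
Under exogeneity and monotonicity, PS = (p₁ − p₀)/(1 − p₀).
PS = (0.048318 − 0.016541) / 0.98346 ≈ 0.0323

PS ≈ 0.032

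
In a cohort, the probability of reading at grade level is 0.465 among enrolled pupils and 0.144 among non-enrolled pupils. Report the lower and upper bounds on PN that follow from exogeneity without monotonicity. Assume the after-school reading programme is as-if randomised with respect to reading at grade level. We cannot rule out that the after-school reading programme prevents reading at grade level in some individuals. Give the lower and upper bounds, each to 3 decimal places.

Let p₁ = 0.465, p₀ = 0.144.
Under exogeneity alone the bounds on PN are max{0,(p₁−p₀)/p₁} ≤ PN ≤ min{1,(1−p₀)/p₁}.
  lower = (p₁ − p₀)/p₁ = 0.321 / 0.465 ≈ 0.6903
  upper = min{1, (1 − p₀)/p₁} = 0.856 / 0.465 ≈ 1.8409 → capped at 1

0.690 ≤ PN ≤ 1.000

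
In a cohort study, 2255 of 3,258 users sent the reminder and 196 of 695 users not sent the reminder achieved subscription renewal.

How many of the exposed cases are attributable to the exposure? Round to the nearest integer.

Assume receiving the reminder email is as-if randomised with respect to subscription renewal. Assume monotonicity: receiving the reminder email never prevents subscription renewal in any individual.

about 1336 cases

p₁ = P(outcome | exposed) = 2255/3258 = 0.69214
p₀ = P(outcome | unexposed) = 196/695 = 0.28201
PN = (p₁ − p₀)/p₁ = (0.69214 − 0.28201) / 0.69214 ≈ 0.59255.
Attributable cases ≈ PN × (exposed cases) = 0.59255 × 2255 ≈ 1336.20.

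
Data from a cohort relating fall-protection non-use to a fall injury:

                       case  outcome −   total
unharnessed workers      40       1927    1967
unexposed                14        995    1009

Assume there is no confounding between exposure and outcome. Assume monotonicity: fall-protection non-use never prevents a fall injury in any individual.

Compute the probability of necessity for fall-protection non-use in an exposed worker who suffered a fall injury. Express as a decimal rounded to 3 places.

p₁ = P(outcome | exposed) = 40/1967 = 0.020336
p₀ = P(outcome | unexposed) = 14/1009 = 0.013875
Under exogeneity and monotonicity, PN = (p₁ − p₀)/p₁.
PN = (0.020336 − 0.013875) / 0.020336 ≈ 0.3177

PN ≈ 0.318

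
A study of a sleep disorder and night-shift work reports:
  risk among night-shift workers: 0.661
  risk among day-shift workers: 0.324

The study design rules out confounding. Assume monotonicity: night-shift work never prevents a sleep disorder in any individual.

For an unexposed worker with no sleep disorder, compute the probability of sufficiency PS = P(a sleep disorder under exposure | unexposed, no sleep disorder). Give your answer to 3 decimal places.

PS ≈ 0.499

Let p₁ = 0.661, p₀ = 0.324.
Under exogeneity and monotonicity, PS = (p₁ − p₀) / (1 − p₀).
PS = (0.661 − 0.324) / (1 − 0.324) = 0.337 / 0.676 ≈ 0.4985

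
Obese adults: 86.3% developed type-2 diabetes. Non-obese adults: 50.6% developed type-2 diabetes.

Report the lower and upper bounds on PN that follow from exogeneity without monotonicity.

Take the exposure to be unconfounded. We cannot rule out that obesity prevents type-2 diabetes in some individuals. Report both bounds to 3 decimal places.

p₁ = 0.863, p₀ = 0.506.
Under exogeneity alone the bounds on PN are max{0,(p₁−p₀)/p₁} ≤ PN ≤ min{1,(1−p₀)/p₁}.
  lower = (p₁ − p₀)/p₁ = 0.357 / 0.863 ≈ 0.4137
  upper = min{1, (1 − p₀)/p₁} = 0.494 / 0.863 ≈ 0.5724

0.414 ≤ PN ≤ 0.572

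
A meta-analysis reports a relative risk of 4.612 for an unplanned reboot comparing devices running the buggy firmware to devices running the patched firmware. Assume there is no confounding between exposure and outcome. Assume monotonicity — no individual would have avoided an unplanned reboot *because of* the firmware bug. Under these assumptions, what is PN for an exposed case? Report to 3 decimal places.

Under exogeneity and monotonicity, PN = (RR − 1) / RR = 1 − 1/RR.
PN = (4.612 − 1) / 4.612 = 3.612 / 4.612 ≈ 0.7832

PN ≈ 0.783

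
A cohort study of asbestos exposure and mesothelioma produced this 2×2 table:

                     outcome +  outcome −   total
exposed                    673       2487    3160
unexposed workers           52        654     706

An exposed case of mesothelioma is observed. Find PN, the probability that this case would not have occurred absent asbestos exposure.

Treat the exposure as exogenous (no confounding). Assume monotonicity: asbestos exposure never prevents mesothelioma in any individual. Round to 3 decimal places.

p₁ = P(outcome | exposed) = 673/3160 = 0.21297
p₀ = P(outcome | unexposed) = 52/706 = 0.073654
Under exogeneity and monotonicity, PN = (p₁ − p₀) / p₁.
PN = (0.21297 − 0.073654) / 0.21297 = 0.13932 / 0.21297 ≈ 0.6542

PN ≈ 0.654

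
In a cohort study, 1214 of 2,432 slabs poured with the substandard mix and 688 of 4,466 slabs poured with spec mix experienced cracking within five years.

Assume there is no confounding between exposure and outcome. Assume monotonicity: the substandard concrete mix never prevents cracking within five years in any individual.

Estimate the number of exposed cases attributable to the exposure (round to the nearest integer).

about 839 cases

p₁ = P(outcome | exposed) = 1214/2432 = 0.49918
p₀ = P(outcome | unexposed) = 688/4466 = 0.15405
PN = (p₁ − p₀)/p₁ = (0.49918 − 0.15405) / 0.49918 ≈ 0.69139.
Attributable cases ≈ PN × (exposed cases) = 0.69139 × 1214 ≈ 839.34.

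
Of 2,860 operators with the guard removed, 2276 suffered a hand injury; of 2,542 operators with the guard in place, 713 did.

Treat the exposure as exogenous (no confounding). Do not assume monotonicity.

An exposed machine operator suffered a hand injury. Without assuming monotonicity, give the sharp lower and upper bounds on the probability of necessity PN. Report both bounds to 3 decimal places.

p₁ = P(outcome | exposed) = 2276/2860 = 0.7958
p₀ = P(outcome | unexposed) = 713/2542 = 0.28049
Under exogeneity alone the bounds on PN are max{0,(p₁−p₀)/p₁} ≤ PN ≤ min{1,(1−p₀)/p₁}.
  lower = (p₁ − p₀)/p₁ = 0.51532 / 0.7958 ≈ 0.6475
  upper = min{1, (1 − p₀)/p₁} = 0.71951 / 0.7958 ≈ 0.9041

0.648 ≤ PN ≤ 0.904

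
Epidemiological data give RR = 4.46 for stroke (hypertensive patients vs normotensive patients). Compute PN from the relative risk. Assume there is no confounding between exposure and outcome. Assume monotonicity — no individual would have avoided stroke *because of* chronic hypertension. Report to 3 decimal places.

Under exogeneity and monotonicity, PN = (RR − 1) / RR = 1 − 1/RR.
PN = (4.46 − 1) / 4.46 = 3.46 / 4.46 ≈ 0.7758

PN ≈ 0.776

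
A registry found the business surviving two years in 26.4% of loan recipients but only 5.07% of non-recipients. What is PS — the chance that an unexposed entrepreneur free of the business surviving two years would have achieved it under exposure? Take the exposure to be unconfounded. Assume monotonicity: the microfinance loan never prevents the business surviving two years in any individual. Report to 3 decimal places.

p₁ = 0.264, p₀ = 0.0507.
Under exogeneity and monotonicity, PS = (p₁ − p₀) / (1 − p₀).
PS = (0.264 − 0.0507) / (1 − 0.0507) = 0.2133 / 0.9493 ≈ 0.2247

PS ≈ 0.225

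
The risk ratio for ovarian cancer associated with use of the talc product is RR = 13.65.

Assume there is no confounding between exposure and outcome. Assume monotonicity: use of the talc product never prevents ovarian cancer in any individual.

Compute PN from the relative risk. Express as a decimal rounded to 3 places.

PN ≈ 0.927

Under exogeneity and monotonicity, PN = (RR − 1) / RR = 1 − 1/RR.
PN = (13.65 − 1) / 13.65 = 12.65 / 13.65 ≈ 0.9267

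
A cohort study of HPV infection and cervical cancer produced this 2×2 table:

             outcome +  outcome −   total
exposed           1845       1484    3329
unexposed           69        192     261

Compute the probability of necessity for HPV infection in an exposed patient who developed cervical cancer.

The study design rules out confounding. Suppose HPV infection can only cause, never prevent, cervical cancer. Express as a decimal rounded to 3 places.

p₁ = P(outcome | exposed) = 1845/3329 = 0.55422
p₀ = P(outcome | unexposed) = 69/261 = 0.26437
Under exogeneity and monotonicity, PN = (p₁ − p₀)/p₁.
PN = (0.55422 − 0.26437) / 0.55422 ≈ 0.5230

PN ≈ 0.523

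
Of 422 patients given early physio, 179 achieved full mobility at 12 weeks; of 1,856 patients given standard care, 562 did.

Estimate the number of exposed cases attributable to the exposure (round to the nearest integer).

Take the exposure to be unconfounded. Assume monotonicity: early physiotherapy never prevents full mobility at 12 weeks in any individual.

p₁ = P(outcome | exposed) = 179/422 = 0.42417
p₀ = P(outcome | unexposed) = 562/1856 = 0.3028
PN = (p₁ − p₀)/p₁ = (0.42417 − 0.3028) / 0.42417 ≈ 0.28613.
Attributable cases ≈ PN × (exposed cases) = 0.28613 × 179 ≈ 51.22.

about 51 cases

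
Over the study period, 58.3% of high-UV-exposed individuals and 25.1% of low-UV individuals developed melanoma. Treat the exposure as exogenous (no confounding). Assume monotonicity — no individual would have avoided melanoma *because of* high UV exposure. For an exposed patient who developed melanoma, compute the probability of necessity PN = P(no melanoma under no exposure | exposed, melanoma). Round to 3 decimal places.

p₁ = 0.583, p₀ = 0.251.
Under exogeneity and monotonicity, PN = (p₁ − p₀) / p₁.
PN = (0.583 − 0.251) / 0.583 = 0.332 / 0.583 ≈ 0.5695

PN ≈ 0.569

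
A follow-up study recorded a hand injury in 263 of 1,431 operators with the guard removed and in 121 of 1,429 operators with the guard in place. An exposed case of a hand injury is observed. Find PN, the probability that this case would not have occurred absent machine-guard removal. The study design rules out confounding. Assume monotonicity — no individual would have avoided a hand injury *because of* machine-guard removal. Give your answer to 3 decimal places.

PN ≈ 0.539

p₁ = P(outcome | exposed) = 263/1431 = 0.18379
p₀ = P(outcome | unexposed) = 121/1429 = 0.084675
Under exogeneity and monotonicity, PN = (p₁ − p₀) / p₁.
PN = (0.18379 − 0.084675) / 0.18379 = 0.099113 / 0.18379 ≈ 0.5393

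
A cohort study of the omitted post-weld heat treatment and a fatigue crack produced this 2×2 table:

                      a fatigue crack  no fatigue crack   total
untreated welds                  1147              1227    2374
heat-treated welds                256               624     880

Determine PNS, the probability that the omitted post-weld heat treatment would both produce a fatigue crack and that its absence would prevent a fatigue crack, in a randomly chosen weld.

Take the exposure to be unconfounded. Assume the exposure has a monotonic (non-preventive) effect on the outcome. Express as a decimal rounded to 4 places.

p₁ = P(outcome | exposed) = 1147/2374 = 0.48315
p₀ = P(outcome | unexposed) = 256/880 = 0.29091
Under exogeneity and monotonicity, PNS = p₁ − p₀.
PNS = 0.48315 − 0.29091 = 0.19224

PNS ≈ 0.1922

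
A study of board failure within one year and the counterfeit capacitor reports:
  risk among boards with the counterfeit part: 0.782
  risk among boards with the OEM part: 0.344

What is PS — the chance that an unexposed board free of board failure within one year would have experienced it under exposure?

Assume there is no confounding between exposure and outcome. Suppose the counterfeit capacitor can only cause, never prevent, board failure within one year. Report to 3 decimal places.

PS ≈ 0.668

Let p₁ = 0.782, p₀ = 0.344.
Under exogeneity and monotonicity, PS = (p₁ − p₀) / (1 − p₀).
PS = (0.782 − 0.344) / (1 − 0.344) = 0.438 / 0.656 ≈ 0.6677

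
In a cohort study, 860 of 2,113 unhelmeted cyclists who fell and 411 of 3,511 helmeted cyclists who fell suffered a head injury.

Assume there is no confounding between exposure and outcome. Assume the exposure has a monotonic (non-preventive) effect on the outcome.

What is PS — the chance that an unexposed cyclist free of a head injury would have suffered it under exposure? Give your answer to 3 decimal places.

p₁ = P(outcome | exposed) = 860/2113 = 0.407
p₀ = P(outcome | unexposed) = 411/3511 = 0.11706
Under exogeneity and monotonicity, PS = (p₁ − p₀) / (1 − p₀).
PS = (0.407 − 0.11706) / (1 − 0.11706) = 0.28994 / 0.88294 ≈ 0.3284

PS ≈ 0.328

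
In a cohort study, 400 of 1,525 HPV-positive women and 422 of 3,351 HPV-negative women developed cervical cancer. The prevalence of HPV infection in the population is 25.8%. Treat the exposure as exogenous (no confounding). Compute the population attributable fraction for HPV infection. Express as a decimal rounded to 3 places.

p₁ = P(outcome | exposed) = 400/1525 = 0.2623
p₀ = P(outcome | unexposed) = 422/3351 = 0.12593
Overall risk P(Y=1) = π·p₁ + (1−π)·p₀ = 0.258×0.2623 + 0.742×0.12593 = 0.16111.
Under exogeneity, PAF = [P(Y=1) − p₀] / P(Y=1).
PAF = (0.16111 − 0.12593) / 0.16111 ≈ 0.2184

PAF ≈ 0.218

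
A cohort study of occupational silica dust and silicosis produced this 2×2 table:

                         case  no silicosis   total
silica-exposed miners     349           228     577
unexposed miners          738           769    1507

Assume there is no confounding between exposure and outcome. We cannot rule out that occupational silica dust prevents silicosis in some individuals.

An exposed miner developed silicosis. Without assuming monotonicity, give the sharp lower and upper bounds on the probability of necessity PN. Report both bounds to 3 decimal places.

p₁ = P(outcome | exposed) = 349/577 = 0.60485
p₀ = P(outcome | unexposed) = 738/1507 = 0.48971
Under exogeneity alone the bounds on PN are max{0,(p₁−p₀)/p₁} ≤ PN ≤ min{1,(1−p₀)/p₁}.
  lower = (p₁ − p₀)/p₁ = 0.11514 / 0.60485 ≈ 0.1904
  upper = min{1, (1 − p₀)/p₁} = 0.51029 / 0.60485 ≈ 0.8437

0.190 ≤ PN ≤ 0.844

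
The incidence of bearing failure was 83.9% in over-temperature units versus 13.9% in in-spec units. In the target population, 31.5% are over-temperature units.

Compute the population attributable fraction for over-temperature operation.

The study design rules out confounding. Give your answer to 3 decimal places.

PAF ≈ 0.613

p₁ = 0.839, p₀ = 0.139.
Overall risk P(Y=1) = π·p₁ + (1−π)·p₀ = 0.315×0.839 + 0.685×0.139 = 0.3595.
Under exogeneity, PAF = [P(Y=1) − p₀] / P(Y=1).
PAF = (0.3595 − 0.139) / 0.3595 ≈ 0.6134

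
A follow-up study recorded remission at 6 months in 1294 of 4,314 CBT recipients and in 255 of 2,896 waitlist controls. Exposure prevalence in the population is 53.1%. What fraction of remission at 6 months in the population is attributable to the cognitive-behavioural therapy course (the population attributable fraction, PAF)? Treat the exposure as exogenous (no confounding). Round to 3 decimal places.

PAF ≈ 0.561

p₁ = P(outcome | exposed) = 1294/4314 = 0.29995
p₀ = P(outcome | unexposed) = 255/2896 = 0.088052
Overall risk P(Y=1) = π·p₁ + (1−π)·p₀ = 0.531×0.29995 + 0.469×0.088052 = 0.20057.
Under exogeneity, PAF = [P(Y=1) − p₀] / P(Y=1).
PAF = (0.20057 − 0.088052) / 0.20057 ≈ 0.5610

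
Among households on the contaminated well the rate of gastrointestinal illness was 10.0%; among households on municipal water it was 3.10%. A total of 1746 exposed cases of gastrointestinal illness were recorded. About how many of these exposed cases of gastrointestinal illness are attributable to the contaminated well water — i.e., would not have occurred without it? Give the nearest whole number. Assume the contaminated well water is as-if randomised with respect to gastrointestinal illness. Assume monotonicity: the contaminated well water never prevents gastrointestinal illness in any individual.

about 1205 cases

p₁ = 0.1, p₀ = 0.031.
PN = (p₁ − p₀)/p₁ = (0.1 − 0.031) / 0.1 ≈ 0.69000.
Attributable cases ≈ PN × (exposed cases) = 0.69000 × 1746 ≈ 1204.74.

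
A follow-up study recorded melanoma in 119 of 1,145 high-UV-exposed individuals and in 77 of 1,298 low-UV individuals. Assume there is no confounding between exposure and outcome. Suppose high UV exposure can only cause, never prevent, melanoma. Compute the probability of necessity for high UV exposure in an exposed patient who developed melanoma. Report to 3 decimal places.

p₁ = P(outcome | exposed) = 119/1145 = 0.10393
p₀ = P(outcome | unexposed) = 77/1298 = 0.059322
Under exogeneity and monotonicity, PN = (p₁ − p₀) / p₁.
PN = (0.10393 − 0.059322) / 0.10393 = 0.044608 / 0.10393 ≈ 0.4292

PN ≈ 0.429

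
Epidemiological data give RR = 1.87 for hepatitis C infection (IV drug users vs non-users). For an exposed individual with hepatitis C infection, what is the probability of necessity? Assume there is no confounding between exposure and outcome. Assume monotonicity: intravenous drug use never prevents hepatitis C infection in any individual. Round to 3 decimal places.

Under exogeneity and monotonicity, PN = (RR − 1) / RR = 1 − 1/RR.
PN = (1.87 − 1) / 1.87 = 0.87 / 1.87 ≈ 0.4652

PN ≈ 0.465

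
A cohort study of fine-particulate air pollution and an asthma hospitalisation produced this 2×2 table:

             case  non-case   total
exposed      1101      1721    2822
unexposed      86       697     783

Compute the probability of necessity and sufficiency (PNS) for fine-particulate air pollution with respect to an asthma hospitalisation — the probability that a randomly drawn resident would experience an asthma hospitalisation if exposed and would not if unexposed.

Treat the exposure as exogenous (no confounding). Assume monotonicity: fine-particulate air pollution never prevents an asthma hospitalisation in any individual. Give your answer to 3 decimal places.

p₁ = P(outcome | exposed) = 1101/2822 = 0.39015
p₀ = P(outcome | unexposed) = 86/783 = 0.10983
Under exogeneity and monotonicity, PNS = p₁ − p₀.
PNS = 0.39015 − 0.10983 = 0.28031

PNS ≈ 0.280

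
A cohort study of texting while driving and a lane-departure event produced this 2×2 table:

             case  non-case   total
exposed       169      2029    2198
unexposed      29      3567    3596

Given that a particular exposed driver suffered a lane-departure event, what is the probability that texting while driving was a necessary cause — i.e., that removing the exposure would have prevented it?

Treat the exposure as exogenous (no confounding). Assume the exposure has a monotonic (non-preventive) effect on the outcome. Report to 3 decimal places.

PN ≈ 0.895

p₁ = P(outcome | exposed) = 169/2198 = 0.076888
p₀ = P(outcome | unexposed) = 29/3596 = 0.0080645
Under exogeneity and monotonicity, PN = (p₁ − p₀)/p₁.
PN = (0.076888 − 0.0080645) / 0.076888 ≈ 0.8951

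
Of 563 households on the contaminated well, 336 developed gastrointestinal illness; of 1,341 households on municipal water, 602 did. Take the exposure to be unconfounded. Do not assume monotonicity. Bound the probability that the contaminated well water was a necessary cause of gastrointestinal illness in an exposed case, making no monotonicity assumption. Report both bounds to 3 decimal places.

p₁ = P(outcome | exposed) = 336/563 = 0.5968
p₀ = P(outcome | unexposed) = 602/1341 = 0.44892
Under exogeneity alone the bounds on PN are max{0,(p₁−p₀)/p₁} ≤ PN ≤ min{1,(1−p₀)/p₁}.
  lower = (p₁ − p₀)/p₁ = 0.14788 / 0.5968 ≈ 0.2478
  upper = min{1, (1 − p₀)/p₁} = 0.55108 / 0.5968 ≈ 0.9234

0.248 ≤ PN ≤ 0.923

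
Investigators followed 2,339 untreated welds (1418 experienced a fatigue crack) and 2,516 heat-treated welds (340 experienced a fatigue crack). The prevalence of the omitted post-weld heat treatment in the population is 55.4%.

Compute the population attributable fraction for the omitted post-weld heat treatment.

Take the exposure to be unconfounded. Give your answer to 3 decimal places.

p₁ = P(outcome | exposed) = 1418/2339 = 0.60624
p₀ = P(outcome | unexposed) = 340/2516 = 0.13514
Overall risk P(Y=1) = π·p₁ + (1−π)·p₀ = 0.554×0.60624 + 0.446×0.13514 = 0.39613.
Under exogeneity, PAF = [P(Y=1) − p₀] / P(Y=1).
PAF = (0.39613 − 0.13514) / 0.39613 ≈ 0.6589

PAF ≈ 0.659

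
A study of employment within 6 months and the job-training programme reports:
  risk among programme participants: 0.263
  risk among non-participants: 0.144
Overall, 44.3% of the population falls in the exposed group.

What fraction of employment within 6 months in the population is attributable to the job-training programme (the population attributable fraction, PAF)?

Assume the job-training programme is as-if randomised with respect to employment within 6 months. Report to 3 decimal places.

PAF ≈ 0.268

Let p₁ = 0.263, p₀ = 0.144.
Overall risk P(Y=1) = π·p₁ + (1−π)·p₀ = 0.443×0.263 + 0.557×0.144 = 0.19672.
Under exogeneity, PAF = [P(Y=1) − p₀] / P(Y=1).
PAF = (0.19672 − 0.144) / 0.19672 ≈ 0.2680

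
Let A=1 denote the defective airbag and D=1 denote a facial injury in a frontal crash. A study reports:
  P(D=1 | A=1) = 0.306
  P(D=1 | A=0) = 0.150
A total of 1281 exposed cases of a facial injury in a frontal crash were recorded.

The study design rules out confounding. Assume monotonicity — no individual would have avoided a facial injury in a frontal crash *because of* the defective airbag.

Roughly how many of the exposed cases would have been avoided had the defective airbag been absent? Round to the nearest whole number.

about 653 cases

Let p₁ = 0.306, p₀ = 0.15.
PN = (p₁ − p₀)/p₁ = (0.306 − 0.15) / 0.306 ≈ 0.50980.
Attributable cases ≈ PN × (exposed cases) = 0.50980 × 1281 ≈ 653.06.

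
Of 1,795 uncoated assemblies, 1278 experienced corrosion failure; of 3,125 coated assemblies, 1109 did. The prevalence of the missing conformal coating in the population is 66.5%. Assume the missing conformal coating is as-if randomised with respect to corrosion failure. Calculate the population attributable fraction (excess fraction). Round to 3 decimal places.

PAF ≈ 0.401

p₁ = P(outcome | exposed) = 1278/1795 = 0.71198
p₀ = P(outcome | unexposed) = 1109/3125 = 0.35488
Overall risk P(Y=1) = π·p₁ + (1−π)·p₀ = 0.665×0.71198 + 0.335×0.35488 = 0.59235.
Under exogeneity, PAF = [P(Y=1) − p₀] / P(Y=1).
PAF = (0.59235 − 0.35488) / 0.59235 ≈ 0.4009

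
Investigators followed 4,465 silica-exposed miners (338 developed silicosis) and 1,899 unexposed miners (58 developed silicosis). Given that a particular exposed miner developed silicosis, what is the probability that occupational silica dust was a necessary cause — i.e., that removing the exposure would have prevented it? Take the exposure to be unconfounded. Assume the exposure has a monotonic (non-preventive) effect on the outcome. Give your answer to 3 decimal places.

p₁ = P(outcome | exposed) = 338/4465 = 0.0757
p₀ = P(outcome | unexposed) = 58/1899 = 0.030542
Under exogeneity and monotonicity, PN = (p₁ − p₀) / p₁.
PN = (0.0757 − 0.030542) / 0.0757 = 0.045157 / 0.0757 ≈ 0.5965

PN ≈ 0.597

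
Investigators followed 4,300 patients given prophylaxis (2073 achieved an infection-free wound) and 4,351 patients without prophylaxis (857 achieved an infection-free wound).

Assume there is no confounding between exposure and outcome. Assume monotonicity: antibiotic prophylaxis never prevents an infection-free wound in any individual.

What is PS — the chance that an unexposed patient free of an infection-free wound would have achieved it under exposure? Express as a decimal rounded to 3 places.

PS ≈ 0.355

p₁ = P(outcome | exposed) = 2073/4300 = 0.48209
p₀ = P(outcome | unexposed) = 857/4351 = 0.19697
Under exogeneity and monotonicity, PS = (p₁ − p₀) / (1 − p₀).
PS = (0.48209 − 0.19697) / (1 − 0.19697) = 0.28513 / 0.80303 ≈ 0.3551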